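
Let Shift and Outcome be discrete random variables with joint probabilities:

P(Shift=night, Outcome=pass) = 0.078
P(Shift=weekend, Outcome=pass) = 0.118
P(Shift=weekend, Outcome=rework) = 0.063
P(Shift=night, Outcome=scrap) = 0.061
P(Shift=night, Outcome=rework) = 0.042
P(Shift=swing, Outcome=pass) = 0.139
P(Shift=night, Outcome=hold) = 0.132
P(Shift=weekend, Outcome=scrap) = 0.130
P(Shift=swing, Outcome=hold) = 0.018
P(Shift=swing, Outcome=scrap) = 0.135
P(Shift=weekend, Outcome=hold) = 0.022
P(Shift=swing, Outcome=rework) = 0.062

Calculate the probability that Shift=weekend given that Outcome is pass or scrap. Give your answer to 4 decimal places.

P(Outcome=pass) = 0.139 + 0.078 + 0.118 = 0.335.
P(Outcome=scrap) = 0.135 + 0.061 + 0.130 = 0.326.
P(Outcome ∈ {pass, scrap}) = 0.335 + 0.326 = 0.661; P(Shift=weekend, Outcome ∈ {pass, scrap}) = 0.118 + 0.130 = 0.248.
P(Shift=weekend | Outcome ∈ {pass, scrap}) = 0.248/0.661 = 0.3752.

0.3752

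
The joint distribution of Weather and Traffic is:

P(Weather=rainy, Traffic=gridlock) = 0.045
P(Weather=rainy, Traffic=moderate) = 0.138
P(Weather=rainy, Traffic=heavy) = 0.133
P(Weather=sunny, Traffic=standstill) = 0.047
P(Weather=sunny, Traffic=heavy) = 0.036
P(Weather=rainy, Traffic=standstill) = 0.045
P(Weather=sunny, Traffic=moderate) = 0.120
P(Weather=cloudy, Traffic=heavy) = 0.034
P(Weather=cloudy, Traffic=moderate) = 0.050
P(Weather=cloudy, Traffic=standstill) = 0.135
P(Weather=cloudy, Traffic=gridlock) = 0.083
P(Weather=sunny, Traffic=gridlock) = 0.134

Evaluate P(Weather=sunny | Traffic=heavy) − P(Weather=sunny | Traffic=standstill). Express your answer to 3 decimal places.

P(Traffic=heavy) = 0.036 + 0.034 + 0.133 = 0.203; P(Weather=sunny | Traffic=heavy) = 0.036/0.203 = 0.1773.
P(Traffic=standstill) = 0.047 + 0.135 + 0.045 = 0.227; P(Weather=sunny | Traffic=standstill) = 0.047/0.227 = 0.2070.
Difference = -0.030.

-0.030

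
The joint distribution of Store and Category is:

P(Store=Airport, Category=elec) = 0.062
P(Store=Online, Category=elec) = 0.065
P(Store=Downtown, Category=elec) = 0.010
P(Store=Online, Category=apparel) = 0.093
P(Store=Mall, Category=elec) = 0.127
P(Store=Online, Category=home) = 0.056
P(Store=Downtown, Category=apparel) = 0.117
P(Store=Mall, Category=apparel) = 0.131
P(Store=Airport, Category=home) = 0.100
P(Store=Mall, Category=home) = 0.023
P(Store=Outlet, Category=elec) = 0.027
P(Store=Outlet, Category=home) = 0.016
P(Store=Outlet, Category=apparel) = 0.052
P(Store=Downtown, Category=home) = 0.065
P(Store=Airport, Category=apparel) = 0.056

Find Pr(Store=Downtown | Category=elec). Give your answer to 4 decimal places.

0.0344

P(Category=elec) = 0.010 + 0.127 + 0.062 + 0.027 + 0.065 = 0.291.
P(Store=Downtown | Category=elec) = 0.010/0.291 = 0.0344.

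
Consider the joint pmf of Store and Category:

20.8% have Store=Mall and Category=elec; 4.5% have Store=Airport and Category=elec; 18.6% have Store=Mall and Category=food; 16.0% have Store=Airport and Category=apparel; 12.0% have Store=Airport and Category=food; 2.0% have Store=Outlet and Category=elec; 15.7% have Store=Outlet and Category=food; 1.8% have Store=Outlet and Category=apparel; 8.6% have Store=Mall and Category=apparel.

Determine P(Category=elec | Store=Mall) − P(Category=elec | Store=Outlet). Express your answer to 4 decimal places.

P(Store=Mall) = 0.186 + 0.086 + 0.208 = 0.480; P(Category=elec | Store=Mall) = 0.208/0.480 = 0.43333.
P(Store=Outlet) = 0.157 + 0.018 + 0.020 = 0.195; P(Category=elec | Store=Outlet) = 0.020/0.195 = 0.10256.
Difference = 0.3308.

0.3308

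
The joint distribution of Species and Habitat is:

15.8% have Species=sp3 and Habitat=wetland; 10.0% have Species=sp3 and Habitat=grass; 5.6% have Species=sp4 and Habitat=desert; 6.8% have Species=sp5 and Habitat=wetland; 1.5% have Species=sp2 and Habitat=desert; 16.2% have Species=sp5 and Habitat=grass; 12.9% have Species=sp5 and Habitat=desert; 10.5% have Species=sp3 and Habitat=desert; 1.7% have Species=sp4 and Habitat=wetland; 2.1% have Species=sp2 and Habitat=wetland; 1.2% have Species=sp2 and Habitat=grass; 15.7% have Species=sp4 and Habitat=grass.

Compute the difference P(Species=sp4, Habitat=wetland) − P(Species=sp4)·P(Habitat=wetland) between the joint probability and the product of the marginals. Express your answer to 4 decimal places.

-0.0437

P(Species=sp4) = 0.157 + 0.017 + 0.056 = 0.230.
P(Habitat=wetland) = 0.021 + 0.158 + 0.017 + 0.068 = 0.264.
P(Species=sp4, Habitat=wetland) − P(Species=sp4)P(Habitat=wetland) = 0.017 − 0.230×0.264 = -0.0437.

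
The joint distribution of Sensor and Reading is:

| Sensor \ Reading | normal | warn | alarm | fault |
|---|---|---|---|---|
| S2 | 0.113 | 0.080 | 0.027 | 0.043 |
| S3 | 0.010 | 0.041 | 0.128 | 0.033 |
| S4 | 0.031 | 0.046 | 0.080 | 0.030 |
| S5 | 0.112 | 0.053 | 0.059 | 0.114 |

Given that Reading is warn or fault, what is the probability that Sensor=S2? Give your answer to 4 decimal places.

0.2795

P(Reading=warn) = 0.080 + 0.041 + 0.046 + 0.053 = 0.220.
P(Reading=fault) = 0.043 + 0.033 + 0.030 + 0.114 = 0.220.
P(Reading ∈ {warn, fault}) = 0.220 + 0.220 = 0.440; P(Sensor=S2, Reading ∈ {warn, fault}) = 0.080 + 0.043 = 0.123.
P(Sensor=S2 | Reading ∈ {warn, fault}) = 0.123/0.440 = 0.2795.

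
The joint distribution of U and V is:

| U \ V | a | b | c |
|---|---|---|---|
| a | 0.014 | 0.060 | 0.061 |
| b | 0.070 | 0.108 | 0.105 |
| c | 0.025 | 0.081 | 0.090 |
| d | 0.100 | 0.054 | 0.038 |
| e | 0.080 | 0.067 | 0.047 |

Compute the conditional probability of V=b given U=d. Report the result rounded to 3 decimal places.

0.281

P(U=d) = 0.100 + 0.054 + 0.038 = 0.192.
P(V=b | U=d) = 0.054/0.192 = 0.281.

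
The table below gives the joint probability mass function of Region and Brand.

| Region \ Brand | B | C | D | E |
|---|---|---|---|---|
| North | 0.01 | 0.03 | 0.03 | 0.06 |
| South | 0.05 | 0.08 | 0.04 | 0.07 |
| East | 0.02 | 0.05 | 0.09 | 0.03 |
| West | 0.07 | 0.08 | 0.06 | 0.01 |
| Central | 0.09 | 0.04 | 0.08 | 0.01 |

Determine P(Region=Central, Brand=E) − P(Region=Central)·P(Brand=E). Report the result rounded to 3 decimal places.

P(Region=Central) = 0.09 + 0.04 + 0.08 + 0.01 = 0.22.
P(Brand=E) = 0.06 + 0.07 + 0.03 + 0.01 + 0.01 = 0.18.
P(Region=Central, Brand=E) − P(Region=Central)P(Brand=E) = 0.01 − 0.22×0.18 = -0.030.

-0.030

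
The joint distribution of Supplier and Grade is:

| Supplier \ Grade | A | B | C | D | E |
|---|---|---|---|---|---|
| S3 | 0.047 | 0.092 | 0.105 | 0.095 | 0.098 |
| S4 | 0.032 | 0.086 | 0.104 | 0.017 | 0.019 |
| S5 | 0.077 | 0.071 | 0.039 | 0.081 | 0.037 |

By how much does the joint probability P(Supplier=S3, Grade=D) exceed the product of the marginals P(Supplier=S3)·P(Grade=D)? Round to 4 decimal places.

0.0107

P(Supplier=S3) = 0.047 + 0.092 + 0.105 + 0.095 + 0.098 = 0.437.
P(Grade=D) = 0.095 + 0.017 + 0.081 = 0.193.
P(Supplier=S3, Grade=D) − P(Supplier=S3)P(Grade=D) = 0.095 − 0.437×0.193 = 0.0107.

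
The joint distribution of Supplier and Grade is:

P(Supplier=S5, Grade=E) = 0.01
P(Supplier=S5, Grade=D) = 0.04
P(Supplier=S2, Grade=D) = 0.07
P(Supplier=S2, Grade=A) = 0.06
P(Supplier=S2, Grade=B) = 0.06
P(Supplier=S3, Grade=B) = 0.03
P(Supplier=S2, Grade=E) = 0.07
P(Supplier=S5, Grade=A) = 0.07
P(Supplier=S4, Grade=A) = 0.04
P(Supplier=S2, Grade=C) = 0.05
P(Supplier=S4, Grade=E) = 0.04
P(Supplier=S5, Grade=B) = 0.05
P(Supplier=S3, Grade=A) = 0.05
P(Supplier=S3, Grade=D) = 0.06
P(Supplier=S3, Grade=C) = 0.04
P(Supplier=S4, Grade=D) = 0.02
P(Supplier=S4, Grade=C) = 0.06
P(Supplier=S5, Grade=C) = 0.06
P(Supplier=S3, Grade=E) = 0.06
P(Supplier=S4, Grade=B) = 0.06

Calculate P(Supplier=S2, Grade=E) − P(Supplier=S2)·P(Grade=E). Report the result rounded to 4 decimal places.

P(Supplier=S2) = 0.06 + 0.06 + 0.05 + 0.07 + 0.07 = 0.31.
P(Grade=E) = 0.07 + 0.06 + 0.04 + 0.01 = 0.18.
P(Supplier=S2, Grade=E) − P(Supplier=S2)P(Grade=E) = 0.07 − 0.31×0.18 = 0.0142.

0.0142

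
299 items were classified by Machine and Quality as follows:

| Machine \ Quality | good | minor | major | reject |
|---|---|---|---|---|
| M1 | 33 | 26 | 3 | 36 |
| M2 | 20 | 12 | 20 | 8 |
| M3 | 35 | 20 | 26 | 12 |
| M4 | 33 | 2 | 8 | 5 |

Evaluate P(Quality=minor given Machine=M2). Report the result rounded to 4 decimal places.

Total with Machine=M2: 20 + 12 + 20 + 8 = 60.
P(Quality=minor | Machine=M2) = 12/60 = 0.2000.

0.2000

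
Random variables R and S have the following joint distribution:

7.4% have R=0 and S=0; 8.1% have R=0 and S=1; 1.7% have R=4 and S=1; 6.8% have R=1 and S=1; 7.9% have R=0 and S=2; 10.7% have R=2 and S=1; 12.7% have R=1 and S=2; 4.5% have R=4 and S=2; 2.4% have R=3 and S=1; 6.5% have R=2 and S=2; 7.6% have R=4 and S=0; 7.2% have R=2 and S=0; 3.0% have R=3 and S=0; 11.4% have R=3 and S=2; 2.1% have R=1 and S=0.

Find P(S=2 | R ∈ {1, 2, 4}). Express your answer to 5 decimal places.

0.39632

P(R=1) = 0.021 + 0.068 + 0.127 = 0.216.
P(R=2) = 0.072 + 0.107 + 0.065 = 0.244.
P(R=4) = 0.076 + 0.017 + 0.045 = 0.138.
P(R ∈ {1, 2, 4}) = 0.216 + 0.244 + 0.138 = 0.598; P(S=2, R ∈ {1, 2, 4}) = 0.127 + 0.065 + 0.045 = 0.237.
P(S=2 | R ∈ {1, 2, 4}) = 0.237/0.598 = 0.39632.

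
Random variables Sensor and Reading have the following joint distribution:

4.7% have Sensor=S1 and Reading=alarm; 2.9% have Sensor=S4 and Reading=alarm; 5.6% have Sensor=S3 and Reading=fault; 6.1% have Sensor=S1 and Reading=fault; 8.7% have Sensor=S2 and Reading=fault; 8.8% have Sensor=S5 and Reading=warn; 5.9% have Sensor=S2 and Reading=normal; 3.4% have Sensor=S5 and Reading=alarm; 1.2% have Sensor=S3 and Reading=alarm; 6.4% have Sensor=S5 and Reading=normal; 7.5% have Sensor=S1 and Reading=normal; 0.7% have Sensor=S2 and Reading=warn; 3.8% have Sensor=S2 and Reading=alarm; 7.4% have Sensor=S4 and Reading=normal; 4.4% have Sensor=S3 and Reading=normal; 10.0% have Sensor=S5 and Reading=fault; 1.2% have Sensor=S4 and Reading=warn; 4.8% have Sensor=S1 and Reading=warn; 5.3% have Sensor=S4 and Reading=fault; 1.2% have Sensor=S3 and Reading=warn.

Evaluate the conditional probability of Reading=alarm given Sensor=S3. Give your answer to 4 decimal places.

P(Sensor=S3) = 0.044 + 0.012 + 0.012 + 0.056 = 0.124.
P(Reading=alarm | Sensor=S3) = 0.012/0.124 = 0.0968.

0.0968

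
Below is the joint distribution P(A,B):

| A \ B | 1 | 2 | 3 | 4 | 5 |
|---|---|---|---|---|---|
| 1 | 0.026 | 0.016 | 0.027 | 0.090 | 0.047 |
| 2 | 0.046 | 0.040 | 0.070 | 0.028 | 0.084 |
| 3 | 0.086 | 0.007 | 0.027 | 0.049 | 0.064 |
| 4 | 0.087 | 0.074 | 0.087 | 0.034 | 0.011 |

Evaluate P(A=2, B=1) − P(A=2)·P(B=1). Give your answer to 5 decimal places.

-0.01966

P(A=2) = 0.046 + 0.040 + 0.070 + 0.028 + 0.084 = 0.268.
P(B=1) = 0.026 + 0.046 + 0.086 + 0.087 = 0.245.
P(A=2, B=1) − P(A=2)P(B=1) = 0.046 − 0.268×0.245 = -0.01966.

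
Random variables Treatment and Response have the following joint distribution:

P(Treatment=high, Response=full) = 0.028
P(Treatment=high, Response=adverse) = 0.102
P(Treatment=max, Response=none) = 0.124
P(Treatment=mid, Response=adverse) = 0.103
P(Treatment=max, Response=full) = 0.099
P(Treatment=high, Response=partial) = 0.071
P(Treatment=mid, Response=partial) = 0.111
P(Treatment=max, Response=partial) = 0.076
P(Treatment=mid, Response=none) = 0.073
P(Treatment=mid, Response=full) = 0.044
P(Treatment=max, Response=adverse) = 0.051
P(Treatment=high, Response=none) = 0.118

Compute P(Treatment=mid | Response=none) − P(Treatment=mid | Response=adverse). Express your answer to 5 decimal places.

P(Response=none) = 0.073 + 0.118 + 0.124 = 0.315; P(Treatment=mid | Response=none) = 0.073/0.315 = 0.231746.
P(Response=adverse) = 0.103 + 0.102 + 0.051 = 0.256; P(Treatment=mid | Response=adverse) = 0.103/0.256 = 0.402344.
Difference = -0.17060.

-0.17060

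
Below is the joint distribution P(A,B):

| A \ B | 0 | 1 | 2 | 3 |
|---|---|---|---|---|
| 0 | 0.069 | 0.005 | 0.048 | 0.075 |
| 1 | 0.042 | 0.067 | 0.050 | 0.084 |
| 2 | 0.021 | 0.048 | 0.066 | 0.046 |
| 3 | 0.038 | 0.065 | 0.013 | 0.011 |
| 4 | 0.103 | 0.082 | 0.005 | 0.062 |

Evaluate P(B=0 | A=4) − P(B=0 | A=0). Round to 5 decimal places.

0.05848

P(A=4) = 0.103 + 0.082 + 0.005 + 0.062 = 0.252; P(B=0 | A=4) = 0.103/0.252 = 0.408730.
P(A=0) = 0.069 + 0.005 + 0.048 + 0.075 = 0.197; P(B=0 | A=0) = 0.069/0.197 = 0.350254.
Difference = 0.05848.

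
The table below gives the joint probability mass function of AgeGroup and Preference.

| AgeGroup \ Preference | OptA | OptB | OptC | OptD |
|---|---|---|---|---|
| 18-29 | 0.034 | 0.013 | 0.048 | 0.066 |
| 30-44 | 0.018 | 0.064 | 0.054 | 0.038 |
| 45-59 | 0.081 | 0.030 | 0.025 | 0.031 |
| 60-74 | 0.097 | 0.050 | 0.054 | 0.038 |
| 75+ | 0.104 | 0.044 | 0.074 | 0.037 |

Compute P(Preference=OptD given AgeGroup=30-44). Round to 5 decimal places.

P(AgeGroup=30-44) = 0.018 + 0.064 + 0.054 + 0.038 = 0.174.
P(Preference=OptD | AgeGroup=30-44) = 0.038/0.174 = 0.21839.

0.21839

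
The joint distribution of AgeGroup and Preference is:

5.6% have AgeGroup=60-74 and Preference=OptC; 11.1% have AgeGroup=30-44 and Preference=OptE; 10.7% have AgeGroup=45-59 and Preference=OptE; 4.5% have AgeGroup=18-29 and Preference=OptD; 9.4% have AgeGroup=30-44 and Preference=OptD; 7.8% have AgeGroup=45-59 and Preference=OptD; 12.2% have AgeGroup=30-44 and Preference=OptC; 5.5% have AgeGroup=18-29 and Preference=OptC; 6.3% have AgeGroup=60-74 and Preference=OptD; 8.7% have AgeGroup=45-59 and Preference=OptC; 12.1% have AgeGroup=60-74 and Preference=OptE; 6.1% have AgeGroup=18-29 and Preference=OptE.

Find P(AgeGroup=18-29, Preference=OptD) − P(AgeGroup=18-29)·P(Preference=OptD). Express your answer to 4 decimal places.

-0.0001

P(AgeGroup=18-29) = 0.055 + 0.045 + 0.061 = 0.161.
P(Preference=OptD) = 0.045 + 0.094 + 0.078 + 0.063 = 0.280.
P(AgeGroup=18-29, Preference=OptD) − P(AgeGroup=18-29)P(Preference=OptD) = 0.045 − 0.161×0.280 = -0.0001.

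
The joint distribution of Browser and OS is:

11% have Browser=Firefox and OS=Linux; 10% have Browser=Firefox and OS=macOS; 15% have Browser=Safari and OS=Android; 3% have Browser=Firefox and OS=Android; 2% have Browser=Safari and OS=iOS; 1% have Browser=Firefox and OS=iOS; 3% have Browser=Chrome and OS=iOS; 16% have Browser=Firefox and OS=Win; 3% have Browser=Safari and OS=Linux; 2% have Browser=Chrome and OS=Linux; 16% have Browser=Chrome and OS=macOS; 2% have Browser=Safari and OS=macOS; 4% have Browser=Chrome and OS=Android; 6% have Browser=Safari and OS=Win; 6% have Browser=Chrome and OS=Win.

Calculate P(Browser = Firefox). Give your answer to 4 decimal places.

0.4100

P(Browser=Firefox) = 0.16 + 0.10 + 0.11 + 0.01 + 0.03 = 0.41.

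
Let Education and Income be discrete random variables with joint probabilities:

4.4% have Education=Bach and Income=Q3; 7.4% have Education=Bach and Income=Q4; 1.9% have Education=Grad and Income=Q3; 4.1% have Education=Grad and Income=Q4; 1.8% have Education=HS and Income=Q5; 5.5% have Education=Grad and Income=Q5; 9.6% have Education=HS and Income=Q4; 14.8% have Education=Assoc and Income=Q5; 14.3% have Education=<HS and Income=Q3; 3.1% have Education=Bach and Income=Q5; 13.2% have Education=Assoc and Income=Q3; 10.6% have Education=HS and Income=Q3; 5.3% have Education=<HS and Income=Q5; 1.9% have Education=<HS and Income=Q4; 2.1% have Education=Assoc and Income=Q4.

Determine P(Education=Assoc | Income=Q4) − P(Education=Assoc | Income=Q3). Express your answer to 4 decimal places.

-0.2136

P(Income=Q4) = 0.019 + 0.096 + 0.021 + 0.074 + 0.041 = 0.251; P(Education=Assoc | Income=Q4) = 0.021/0.251 = 0.08367.
P(Income=Q3) = 0.143 + 0.106 + 0.132 + 0.044 + 0.019 = 0.444; P(Education=Assoc | Income=Q3) = 0.132/0.444 = 0.29730.
Difference = -0.2136.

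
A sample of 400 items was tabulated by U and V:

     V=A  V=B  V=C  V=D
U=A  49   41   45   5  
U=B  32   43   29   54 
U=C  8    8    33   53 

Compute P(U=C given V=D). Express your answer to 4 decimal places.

Total with V=D: 5 + 54 + 53 = 112.
P(U=C | V=D) = 53/112 = 0.4732.

0.4732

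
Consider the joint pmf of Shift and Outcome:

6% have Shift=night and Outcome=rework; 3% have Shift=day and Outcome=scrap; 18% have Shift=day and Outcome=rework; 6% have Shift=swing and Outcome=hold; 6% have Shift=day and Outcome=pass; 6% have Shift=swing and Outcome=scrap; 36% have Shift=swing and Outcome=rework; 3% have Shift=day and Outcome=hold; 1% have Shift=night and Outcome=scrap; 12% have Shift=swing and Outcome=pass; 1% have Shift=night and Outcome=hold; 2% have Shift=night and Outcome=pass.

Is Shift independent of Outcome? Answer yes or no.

yes

Every cell satisfies P(Shift,Outcome) = P(Shift)·P(Outcome). For instance P(Shift=swing) = 0.60, P(Outcome=pass) = 0.20, and 0.60×0.20 = 0.12 matches the joint entry. So Shift and Outcome are independent.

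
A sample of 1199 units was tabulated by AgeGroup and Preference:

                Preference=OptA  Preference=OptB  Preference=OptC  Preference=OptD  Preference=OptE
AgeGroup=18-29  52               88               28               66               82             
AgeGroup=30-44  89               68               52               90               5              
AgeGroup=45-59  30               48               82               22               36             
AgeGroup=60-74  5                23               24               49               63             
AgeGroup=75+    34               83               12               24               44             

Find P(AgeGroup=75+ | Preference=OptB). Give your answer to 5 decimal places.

0.26774

Total with Preference=OptB: 88 + 68 + 48 + 23 + 83 = 310.
P(AgeGroup=75+ | Preference=OptB) = 83/310 = 0.26774.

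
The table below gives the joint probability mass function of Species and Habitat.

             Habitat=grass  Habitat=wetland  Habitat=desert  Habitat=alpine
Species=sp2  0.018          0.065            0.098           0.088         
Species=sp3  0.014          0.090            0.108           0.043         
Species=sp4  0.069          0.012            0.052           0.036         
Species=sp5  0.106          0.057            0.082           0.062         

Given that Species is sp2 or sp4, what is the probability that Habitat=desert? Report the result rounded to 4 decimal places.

0.3425

P(Species=sp2) = 0.018 + 0.065 + 0.098 + 0.088 = 0.269.
P(Species=sp4) = 0.069 + 0.012 + 0.052 + 0.036 = 0.169.
P(Species ∈ {sp2, sp4}) = 0.269 + 0.169 = 0.438; P(Habitat=desert, Species ∈ {sp2, sp4}) = 0.098 + 0.052 = 0.150.
P(Habitat=desert | Species ∈ {sp2, sp4}) = 0.150/0.438 = 0.3425.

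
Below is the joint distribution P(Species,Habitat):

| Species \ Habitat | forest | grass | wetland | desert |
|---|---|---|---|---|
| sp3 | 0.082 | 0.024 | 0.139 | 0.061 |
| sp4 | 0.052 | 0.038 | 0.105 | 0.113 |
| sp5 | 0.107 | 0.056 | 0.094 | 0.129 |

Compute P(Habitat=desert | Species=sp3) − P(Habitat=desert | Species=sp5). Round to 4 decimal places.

-0.1349

P(Species=sp3) = 0.082 + 0.024 + 0.139 + 0.061 = 0.306; P(Habitat=desert | Species=sp3) = 0.061/0.306 = 0.19935.
P(Species=sp5) = 0.107 + 0.056 + 0.094 + 0.129 = 0.386; P(Habitat=desert | Species=sp5) = 0.129/0.386 = 0.33420.
Difference = -0.1349.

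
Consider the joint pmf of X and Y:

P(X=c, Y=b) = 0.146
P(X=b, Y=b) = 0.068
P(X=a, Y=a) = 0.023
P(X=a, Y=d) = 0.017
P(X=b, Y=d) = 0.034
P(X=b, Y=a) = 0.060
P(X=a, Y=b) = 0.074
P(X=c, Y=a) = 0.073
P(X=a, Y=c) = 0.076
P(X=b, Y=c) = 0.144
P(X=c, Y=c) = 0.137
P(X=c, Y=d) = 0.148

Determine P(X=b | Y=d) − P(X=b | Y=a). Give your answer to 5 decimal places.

-0.21376

P(Y=d) = 0.017 + 0.034 + 0.148 = 0.199; P(X=b | Y=d) = 0.034/0.199 = 0.170854.
P(Y=a) = 0.023 + 0.060 + 0.073 = 0.156; P(X=b | Y=a) = 0.060/0.156 = 0.384615.
Difference = -0.21376.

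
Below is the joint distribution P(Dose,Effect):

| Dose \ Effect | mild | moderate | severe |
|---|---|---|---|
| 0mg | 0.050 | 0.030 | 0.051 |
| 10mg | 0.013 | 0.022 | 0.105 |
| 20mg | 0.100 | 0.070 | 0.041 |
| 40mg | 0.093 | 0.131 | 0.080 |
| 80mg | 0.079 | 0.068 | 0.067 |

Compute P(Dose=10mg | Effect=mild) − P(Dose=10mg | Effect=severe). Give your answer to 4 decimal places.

P(Effect=mild) = 0.050 + 0.013 + 0.100 + 0.093 + 0.079 = 0.335; P(Dose=10mg | Effect=mild) = 0.013/0.335 = 0.03881.
P(Effect=severe) = 0.051 + 0.105 + 0.041 + 0.080 + 0.067 = 0.344; P(Dose=10mg | Effect=severe) = 0.105/0.344 = 0.30523.
Difference = -0.2664.

-0.2664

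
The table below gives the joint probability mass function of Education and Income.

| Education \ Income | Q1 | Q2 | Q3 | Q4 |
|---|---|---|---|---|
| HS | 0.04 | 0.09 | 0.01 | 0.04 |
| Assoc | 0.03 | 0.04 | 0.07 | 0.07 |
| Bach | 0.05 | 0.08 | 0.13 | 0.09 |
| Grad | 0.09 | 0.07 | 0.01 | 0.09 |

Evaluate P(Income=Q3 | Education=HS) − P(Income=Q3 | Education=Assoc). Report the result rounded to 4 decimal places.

-0.2778

P(Education=HS) = 0.04 + 0.09 + 0.01 + 0.04 = 0.18; P(Income=Q3 | Education=HS) = 0.01/0.18 = 0.05556.
P(Education=Assoc) = 0.03 + 0.04 + 0.07 + 0.07 = 0.21; P(Income=Q3 | Education=Assoc) = 0.07/0.21 = 0.33333.
Difference = -0.2778.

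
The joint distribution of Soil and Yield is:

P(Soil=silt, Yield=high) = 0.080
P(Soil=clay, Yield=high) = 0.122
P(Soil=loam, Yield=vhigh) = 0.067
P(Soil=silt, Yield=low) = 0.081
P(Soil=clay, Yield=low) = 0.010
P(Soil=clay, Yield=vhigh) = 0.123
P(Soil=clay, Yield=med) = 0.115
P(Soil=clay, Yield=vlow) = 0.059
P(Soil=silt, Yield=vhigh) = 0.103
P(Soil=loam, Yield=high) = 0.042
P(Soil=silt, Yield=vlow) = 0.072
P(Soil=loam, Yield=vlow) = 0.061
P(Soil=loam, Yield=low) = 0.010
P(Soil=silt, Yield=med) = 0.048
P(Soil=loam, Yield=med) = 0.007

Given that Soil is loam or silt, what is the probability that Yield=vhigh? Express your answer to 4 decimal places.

0.2977

P(Soil=loam) = 0.061 + 0.010 + 0.007 + 0.042 + 0.067 = 0.187.
P(Soil=silt) = 0.072 + 0.081 + 0.048 + 0.080 + 0.103 = 0.384.
P(Soil ∈ {loam, silt}) = 0.187 + 0.384 = 0.571; P(Yield=vhigh, Soil ∈ {loam, silt}) = 0.067 + 0.103 = 0.170.
P(Yield=vhigh | Soil ∈ {loam, silt}) = 0.170/0.571 = 0.2977.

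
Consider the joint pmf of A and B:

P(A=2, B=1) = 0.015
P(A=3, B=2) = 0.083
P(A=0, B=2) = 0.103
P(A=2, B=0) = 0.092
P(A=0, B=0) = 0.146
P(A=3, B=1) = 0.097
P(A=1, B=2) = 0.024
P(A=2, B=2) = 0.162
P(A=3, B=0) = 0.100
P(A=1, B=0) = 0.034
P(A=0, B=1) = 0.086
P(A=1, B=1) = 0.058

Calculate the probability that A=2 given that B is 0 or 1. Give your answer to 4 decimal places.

P(B=0) = 0.146 + 0.034 + 0.092 + 0.100 = 0.372.
P(B=1) = 0.086 + 0.058 + 0.015 + 0.097 = 0.256.
P(B ∈ {0, 1}) = 0.372 + 0.256 = 0.628; P(A=2, B ∈ {0, 1}) = 0.092 + 0.015 = 0.107.
P(A=2 | B ∈ {0, 1}) = 0.107/0.628 = 0.1704.

0.1704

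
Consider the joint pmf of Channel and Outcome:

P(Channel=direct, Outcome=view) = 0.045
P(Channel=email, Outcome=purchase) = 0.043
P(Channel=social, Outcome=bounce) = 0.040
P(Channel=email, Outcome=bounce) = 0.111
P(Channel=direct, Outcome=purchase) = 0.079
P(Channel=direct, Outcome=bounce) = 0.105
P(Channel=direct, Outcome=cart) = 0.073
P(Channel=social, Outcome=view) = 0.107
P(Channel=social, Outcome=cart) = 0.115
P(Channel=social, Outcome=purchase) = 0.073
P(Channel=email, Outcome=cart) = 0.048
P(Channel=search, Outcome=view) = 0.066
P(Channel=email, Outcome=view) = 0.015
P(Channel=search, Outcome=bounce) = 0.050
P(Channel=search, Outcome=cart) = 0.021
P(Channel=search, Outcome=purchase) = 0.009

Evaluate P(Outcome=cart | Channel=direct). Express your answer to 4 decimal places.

0.2417

P(Channel=direct) = 0.105 + 0.045 + 0.073 + 0.079 = 0.302.
P(Outcome=cart | Channel=direct) = 0.073/0.302 = 0.2417.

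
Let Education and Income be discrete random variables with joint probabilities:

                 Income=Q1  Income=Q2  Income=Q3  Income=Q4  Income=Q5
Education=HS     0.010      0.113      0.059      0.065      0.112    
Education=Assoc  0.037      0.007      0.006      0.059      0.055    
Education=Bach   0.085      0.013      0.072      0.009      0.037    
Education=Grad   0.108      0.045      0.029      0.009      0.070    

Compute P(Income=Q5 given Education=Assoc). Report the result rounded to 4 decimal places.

P(Education=Assoc) = 0.037 + 0.007 + 0.006 + 0.059 + 0.055 = 0.164.
P(Income=Q5 | Education=Assoc) = 0.055/0.164 = 0.3354.

0.3354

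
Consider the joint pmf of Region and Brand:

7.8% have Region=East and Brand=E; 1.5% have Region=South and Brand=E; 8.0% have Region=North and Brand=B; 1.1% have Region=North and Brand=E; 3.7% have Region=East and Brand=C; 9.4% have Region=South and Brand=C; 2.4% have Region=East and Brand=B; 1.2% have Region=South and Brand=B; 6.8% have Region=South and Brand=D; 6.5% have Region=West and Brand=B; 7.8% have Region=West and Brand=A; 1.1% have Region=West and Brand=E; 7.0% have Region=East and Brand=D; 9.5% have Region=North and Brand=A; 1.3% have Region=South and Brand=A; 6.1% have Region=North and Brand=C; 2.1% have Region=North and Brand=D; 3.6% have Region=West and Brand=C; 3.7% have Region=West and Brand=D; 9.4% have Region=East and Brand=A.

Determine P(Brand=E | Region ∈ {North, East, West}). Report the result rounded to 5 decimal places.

P(Region=North) = 0.095 + 0.080 + 0.061 + 0.021 + 0.011 = 0.268.
P(Region=East) = 0.094 + 0.024 + 0.037 + 0.070 + 0.078 = 0.303.
P(Region=West) = 0.078 + 0.065 + 0.036 + 0.037 + 0.011 = 0.227.
P(Region ∈ {North, East, West}) = 0.268 + 0.303 + 0.227 = 0.798; P(Brand=E, Region ∈ {North, East, West}) = 0.011 + 0.078 + 0.011 = 0.100.
P(Brand=E | Region ∈ {North, East, West}) = 0.100/0.798 = 0.12531.

0.12531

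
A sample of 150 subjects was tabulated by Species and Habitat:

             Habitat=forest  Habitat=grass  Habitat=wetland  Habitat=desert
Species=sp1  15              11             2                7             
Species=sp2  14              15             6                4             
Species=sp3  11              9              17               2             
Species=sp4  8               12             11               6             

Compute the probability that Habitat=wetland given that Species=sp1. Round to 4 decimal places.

Total with Species=sp1: 15 + 11 + 2 + 7 = 35.
P(Habitat=wetland | Species=sp1) = 2/35 = 0.0571.

0.0571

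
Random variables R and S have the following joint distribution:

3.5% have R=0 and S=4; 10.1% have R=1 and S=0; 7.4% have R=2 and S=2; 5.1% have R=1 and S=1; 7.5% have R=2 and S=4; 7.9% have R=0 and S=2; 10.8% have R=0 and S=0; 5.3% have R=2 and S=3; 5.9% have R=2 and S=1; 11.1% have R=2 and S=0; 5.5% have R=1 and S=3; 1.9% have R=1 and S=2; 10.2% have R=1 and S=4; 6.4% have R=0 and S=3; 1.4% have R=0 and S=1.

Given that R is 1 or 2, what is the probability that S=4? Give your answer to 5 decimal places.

0.25286

P(R=1) = 0.101 + 0.051 + 0.019 + 0.055 + 0.102 = 0.328.
P(R=2) = 0.111 + 0.059 + 0.074 + 0.053 + 0.075 = 0.372.
P(R ∈ {1, 2}) = 0.328 + 0.372 = 0.700; P(S=4, R ∈ {1, 2}) = 0.102 + 0.075 = 0.177.
P(S=4 | R ∈ {1, 2}) = 0.177/0.700 = 0.25286.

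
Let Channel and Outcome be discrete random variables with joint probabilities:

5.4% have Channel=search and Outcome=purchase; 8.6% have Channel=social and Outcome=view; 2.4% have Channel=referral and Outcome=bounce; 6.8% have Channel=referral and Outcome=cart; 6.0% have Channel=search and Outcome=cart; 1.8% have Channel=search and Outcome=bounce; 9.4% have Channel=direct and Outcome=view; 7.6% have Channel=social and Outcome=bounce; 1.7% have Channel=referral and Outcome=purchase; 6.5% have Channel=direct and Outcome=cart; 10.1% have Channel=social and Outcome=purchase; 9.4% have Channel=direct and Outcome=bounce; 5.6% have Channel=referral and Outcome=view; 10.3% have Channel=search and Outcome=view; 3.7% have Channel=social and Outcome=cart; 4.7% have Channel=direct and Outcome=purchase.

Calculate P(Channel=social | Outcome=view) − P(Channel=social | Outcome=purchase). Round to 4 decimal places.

-0.2075

P(Outcome=view) = 0.103 + 0.086 + 0.094 + 0.056 = 0.339; P(Channel=social | Outcome=view) = 0.086/0.339 = 0.25369.
P(Outcome=purchase) = 0.054 + 0.101 + 0.047 + 0.017 = 0.219; P(Channel=social | Outcome=purchase) = 0.101/0.219 = 0.46119.
Difference = -0.2075.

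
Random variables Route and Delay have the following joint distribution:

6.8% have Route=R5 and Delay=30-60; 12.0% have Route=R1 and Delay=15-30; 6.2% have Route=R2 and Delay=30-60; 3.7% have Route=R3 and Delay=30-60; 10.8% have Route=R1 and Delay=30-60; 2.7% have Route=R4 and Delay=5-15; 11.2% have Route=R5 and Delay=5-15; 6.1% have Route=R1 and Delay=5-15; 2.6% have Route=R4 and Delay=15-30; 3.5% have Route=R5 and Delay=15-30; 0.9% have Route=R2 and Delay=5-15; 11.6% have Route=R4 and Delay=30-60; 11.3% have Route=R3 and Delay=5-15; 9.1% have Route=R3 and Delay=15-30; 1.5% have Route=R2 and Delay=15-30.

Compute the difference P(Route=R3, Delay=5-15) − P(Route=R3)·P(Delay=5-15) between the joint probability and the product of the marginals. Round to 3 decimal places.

0.035

P(Route=R3) = 0.113 + 0.091 + 0.037 = 0.241.
P(Delay=5-15) = 0.061 + 0.009 + 0.113 + 0.027 + 0.112 = 0.322.
P(Route=R3, Delay=5-15) − P(Route=R3)P(Delay=5-15) = 0.113 − 0.241×0.322 = 0.035.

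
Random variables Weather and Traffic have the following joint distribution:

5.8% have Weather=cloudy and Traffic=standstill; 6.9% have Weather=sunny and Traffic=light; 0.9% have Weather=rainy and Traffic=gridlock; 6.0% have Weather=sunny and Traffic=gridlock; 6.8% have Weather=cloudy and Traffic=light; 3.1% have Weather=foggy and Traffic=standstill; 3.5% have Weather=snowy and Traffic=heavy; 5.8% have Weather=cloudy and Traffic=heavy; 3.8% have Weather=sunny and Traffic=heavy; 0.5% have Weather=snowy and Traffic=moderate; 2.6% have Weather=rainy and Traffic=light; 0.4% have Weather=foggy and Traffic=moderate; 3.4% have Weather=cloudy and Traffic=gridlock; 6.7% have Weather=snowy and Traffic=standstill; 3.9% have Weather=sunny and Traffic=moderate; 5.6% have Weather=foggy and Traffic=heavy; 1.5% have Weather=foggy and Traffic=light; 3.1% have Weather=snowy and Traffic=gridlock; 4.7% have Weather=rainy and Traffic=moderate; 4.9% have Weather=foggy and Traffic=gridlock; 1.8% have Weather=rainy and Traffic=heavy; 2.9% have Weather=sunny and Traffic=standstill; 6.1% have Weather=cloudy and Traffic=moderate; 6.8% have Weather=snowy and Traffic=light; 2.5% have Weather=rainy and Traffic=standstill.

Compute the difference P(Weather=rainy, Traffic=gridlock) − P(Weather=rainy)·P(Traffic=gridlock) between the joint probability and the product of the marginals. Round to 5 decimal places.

-0.01388

P(Weather=rainy) = 0.026 + 0.047 + 0.018 + 0.009 + 0.025 = 0.125.
P(Traffic=gridlock) = 0.060 + 0.034 + 0.009 + 0.031 + 0.049 = 0.183.
P(Weather=rainy, Traffic=gridlock) − P(Weather=rainy)P(Traffic=gridlock) = 0.009 − 0.125×0.183 = -0.01388.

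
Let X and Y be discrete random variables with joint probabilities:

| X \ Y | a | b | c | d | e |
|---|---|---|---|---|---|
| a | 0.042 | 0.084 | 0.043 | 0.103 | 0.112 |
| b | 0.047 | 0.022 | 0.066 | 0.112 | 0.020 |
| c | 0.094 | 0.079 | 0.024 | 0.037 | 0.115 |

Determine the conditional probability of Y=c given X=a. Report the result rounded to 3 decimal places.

0.112

P(X=a) = 0.042 + 0.084 + 0.043 + 0.103 + 0.112 = 0.384.
P(Y=c | X=a) = 0.043/0.384 = 0.112.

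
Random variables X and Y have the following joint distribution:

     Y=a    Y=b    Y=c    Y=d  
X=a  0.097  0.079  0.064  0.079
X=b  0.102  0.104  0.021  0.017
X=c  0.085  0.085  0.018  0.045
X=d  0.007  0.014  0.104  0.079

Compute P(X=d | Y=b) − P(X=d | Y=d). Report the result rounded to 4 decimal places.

-0.3094

P(Y=b) = 0.079 + 0.104 + 0.085 + 0.014 = 0.282; P(X=d | Y=b) = 0.014/0.282 = 0.04965.
P(Y=d) = 0.079 + 0.017 + 0.045 + 0.079 = 0.220; P(X=d | Y=d) = 0.079/0.220 = 0.35909.
Difference = -0.3094.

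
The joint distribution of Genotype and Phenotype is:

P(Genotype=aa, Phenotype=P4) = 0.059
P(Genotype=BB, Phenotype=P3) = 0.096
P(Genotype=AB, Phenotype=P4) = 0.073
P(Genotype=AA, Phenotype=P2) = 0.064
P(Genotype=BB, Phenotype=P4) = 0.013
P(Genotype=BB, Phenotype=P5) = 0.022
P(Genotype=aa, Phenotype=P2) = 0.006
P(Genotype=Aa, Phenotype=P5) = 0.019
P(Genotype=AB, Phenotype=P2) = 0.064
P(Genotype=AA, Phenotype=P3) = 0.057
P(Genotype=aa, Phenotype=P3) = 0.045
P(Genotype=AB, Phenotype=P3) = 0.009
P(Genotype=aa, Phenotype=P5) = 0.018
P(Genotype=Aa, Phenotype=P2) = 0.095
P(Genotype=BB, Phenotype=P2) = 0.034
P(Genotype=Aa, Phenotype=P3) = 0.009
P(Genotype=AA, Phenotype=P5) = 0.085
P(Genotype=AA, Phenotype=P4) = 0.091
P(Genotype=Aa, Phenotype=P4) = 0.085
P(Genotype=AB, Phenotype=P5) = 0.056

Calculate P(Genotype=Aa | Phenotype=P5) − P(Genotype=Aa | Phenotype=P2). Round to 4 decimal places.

P(Phenotype=P5) = 0.085 + 0.019 + 0.018 + 0.056 + 0.022 = 0.200; P(Genotype=Aa | Phenotype=P5) = 0.019/0.200 = 0.09500.
P(Phenotype=P2) = 0.064 + 0.095 + 0.006 + 0.064 + 0.034 = 0.263; P(Genotype=Aa | Phenotype=P2) = 0.095/0.263 = 0.36122.
Difference = -0.2662.

-0.2662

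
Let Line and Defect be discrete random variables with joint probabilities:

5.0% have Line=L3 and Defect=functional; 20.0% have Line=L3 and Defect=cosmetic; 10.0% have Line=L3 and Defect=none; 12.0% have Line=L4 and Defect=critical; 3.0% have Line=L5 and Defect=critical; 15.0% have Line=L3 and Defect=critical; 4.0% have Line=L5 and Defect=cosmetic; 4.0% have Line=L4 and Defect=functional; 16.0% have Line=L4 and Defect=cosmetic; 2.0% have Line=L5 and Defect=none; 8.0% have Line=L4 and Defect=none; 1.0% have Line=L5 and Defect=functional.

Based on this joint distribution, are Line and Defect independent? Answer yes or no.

Every cell satisfies P(Line,Defect) = P(Line)·P(Defect). For instance P(Line=L5) = 0.100, P(Defect=functional) = 0.100, and 0.100×0.100 = 0.010 matches the joint entry. So Line and Defect are independent.

yes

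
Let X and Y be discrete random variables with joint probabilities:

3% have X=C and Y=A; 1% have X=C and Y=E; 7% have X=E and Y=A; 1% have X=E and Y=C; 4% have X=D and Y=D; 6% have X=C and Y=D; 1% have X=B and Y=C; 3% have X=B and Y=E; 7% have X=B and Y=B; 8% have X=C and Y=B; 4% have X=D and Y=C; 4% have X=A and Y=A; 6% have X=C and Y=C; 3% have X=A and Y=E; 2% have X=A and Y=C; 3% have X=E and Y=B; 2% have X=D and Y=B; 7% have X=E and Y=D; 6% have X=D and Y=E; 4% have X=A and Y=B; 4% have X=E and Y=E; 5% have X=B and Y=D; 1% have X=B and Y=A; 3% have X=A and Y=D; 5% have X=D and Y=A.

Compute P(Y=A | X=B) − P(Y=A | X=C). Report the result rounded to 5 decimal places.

P(X=B) = 0.01 + 0.07 + 0.01 + 0.05 + 0.03 = 0.17; P(Y=A | X=B) = 0.01/0.17 = 0.058824.
P(X=C) = 0.03 + 0.08 + 0.06 + 0.06 + 0.01 = 0.24; P(Y=A | X=C) = 0.03/0.24 = 0.125000.
Difference = -0.06618.

-0.06618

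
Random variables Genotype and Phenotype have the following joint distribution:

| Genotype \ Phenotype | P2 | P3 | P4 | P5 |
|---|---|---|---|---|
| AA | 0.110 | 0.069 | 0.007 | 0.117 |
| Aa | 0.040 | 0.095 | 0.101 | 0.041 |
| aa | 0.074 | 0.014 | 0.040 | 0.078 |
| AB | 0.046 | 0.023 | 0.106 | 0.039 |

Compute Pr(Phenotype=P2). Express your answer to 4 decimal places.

P(Phenotype=P2) = 0.110 + 0.040 + 0.074 + 0.046 = 0.270.

0.2700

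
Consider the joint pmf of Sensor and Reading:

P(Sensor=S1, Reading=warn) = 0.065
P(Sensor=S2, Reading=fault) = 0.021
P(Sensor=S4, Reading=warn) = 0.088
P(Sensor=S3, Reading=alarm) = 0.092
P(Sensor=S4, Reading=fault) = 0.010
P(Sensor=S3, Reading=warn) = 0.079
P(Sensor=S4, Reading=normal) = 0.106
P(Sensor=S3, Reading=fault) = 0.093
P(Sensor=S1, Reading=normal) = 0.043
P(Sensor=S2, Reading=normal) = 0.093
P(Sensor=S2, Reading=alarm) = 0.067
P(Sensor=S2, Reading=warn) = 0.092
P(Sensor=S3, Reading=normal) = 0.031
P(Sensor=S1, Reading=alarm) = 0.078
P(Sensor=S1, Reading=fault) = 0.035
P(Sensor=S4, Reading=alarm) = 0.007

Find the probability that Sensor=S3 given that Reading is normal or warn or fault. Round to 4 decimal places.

P(Reading=normal) = 0.043 + 0.093 + 0.031 + 0.106 = 0.273.
P(Reading=warn) = 0.065 + 0.092 + 0.079 + 0.088 = 0.324.
P(Reading=fault) = 0.035 + 0.021 + 0.093 + 0.010 = 0.159.
P(Reading ∈ {normal, warn, fault}) = 0.273 + 0.324 + 0.159 = 0.756; P(Sensor=S3, Reading ∈ {normal, warn, fault}) = 0.031 + 0.079 + 0.093 = 0.203.
P(Sensor=S3 | Reading ∈ {normal, warn, fault}) = 0.203/0.756 = 0.2685.

0.2685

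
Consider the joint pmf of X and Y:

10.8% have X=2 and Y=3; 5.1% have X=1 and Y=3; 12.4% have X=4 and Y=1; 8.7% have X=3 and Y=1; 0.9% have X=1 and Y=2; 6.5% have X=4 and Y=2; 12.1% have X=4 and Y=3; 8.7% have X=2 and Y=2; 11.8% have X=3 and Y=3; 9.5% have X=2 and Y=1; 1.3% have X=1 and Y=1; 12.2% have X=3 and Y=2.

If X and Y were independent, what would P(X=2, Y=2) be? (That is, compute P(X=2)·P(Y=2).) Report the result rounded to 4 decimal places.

0.0821

P(X=2) = 0.095 + 0.087 + 0.108 = 0.290.
P(Y=2) = 0.009 + 0.087 + 0.122 + 0.065 = 0.283.
Product: 0.290 × 0.283 = 0.0821.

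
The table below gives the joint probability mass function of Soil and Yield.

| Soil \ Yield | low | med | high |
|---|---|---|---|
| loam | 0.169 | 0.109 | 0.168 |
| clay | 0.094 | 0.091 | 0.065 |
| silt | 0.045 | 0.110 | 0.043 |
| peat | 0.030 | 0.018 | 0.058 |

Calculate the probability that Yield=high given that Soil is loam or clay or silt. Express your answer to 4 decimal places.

0.3087

P(Soil=loam) = 0.169 + 0.109 + 0.168 = 0.446.
P(Soil=clay) = 0.094 + 0.091 + 0.065 = 0.250.
P(Soil=silt) = 0.045 + 0.110 + 0.043 = 0.198.
P(Soil ∈ {loam, clay, silt}) = 0.446 + 0.250 + 0.198 = 0.894; P(Yield=high, Soil ∈ {loam, clay, silt}) = 0.168 + 0.065 + 0.043 = 0.276.
P(Yield=high | Soil ∈ {loam, clay, silt}) = 0.276/0.894 = 0.3087.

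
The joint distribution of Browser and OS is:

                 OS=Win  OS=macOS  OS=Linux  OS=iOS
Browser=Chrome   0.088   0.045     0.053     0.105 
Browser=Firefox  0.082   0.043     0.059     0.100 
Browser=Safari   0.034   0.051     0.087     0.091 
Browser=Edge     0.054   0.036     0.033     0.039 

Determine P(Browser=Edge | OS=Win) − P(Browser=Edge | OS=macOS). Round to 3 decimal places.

0.004

P(OS=Win) = 0.088 + 0.082 + 0.034 + 0.054 = 0.258; P(Browser=Edge | OS=Win) = 0.054/0.258 = 0.2093.
P(OS=macOS) = 0.045 + 0.043 + 0.051 + 0.036 = 0.175; P(Browser=Edge | OS=macOS) = 0.036/0.175 = 0.2057.
Difference = 0.004.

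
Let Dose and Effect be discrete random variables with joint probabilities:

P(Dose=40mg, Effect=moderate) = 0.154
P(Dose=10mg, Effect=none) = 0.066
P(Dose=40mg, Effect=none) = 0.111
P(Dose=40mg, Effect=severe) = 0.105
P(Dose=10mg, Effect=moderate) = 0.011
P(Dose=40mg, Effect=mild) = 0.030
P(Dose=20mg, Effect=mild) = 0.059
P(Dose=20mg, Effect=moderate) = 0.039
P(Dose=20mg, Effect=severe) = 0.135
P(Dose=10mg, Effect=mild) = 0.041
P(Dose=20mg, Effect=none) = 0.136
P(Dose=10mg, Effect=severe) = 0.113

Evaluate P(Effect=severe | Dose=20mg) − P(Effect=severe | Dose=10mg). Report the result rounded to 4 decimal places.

P(Dose=20mg) = 0.136 + 0.059 + 0.039 + 0.135 = 0.369; P(Effect=severe | Dose=20mg) = 0.135/0.369 = 0.36585.
P(Dose=10mg) = 0.066 + 0.041 + 0.011 + 0.113 = 0.231; P(Effect=severe | Dose=10mg) = 0.113/0.231 = 0.48918.
Difference = -0.1233.

-0.1233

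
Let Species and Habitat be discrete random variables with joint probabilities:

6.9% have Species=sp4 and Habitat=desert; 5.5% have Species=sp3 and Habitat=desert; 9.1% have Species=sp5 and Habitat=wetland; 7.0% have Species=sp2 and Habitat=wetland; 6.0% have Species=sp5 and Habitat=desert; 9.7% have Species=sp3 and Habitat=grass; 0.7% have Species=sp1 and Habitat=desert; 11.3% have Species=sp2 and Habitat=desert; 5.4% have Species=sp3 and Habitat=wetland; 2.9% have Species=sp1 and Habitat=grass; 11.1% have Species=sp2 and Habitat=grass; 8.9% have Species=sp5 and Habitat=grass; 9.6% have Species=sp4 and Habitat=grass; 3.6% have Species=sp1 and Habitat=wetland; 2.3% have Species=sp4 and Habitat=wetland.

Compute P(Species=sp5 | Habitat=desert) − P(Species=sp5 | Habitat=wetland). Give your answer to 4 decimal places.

P(Habitat=desert) = 0.007 + 0.113 + 0.055 + 0.069 + 0.060 = 0.304; P(Species=sp5 | Habitat=desert) = 0.060/0.304 = 0.19737.
P(Habitat=wetland) = 0.036 + 0.070 + 0.054 + 0.023 + 0.091 = 0.274; P(Species=sp5 | Habitat=wetland) = 0.091/0.274 = 0.33212.
Difference = -0.1347.

-0.1347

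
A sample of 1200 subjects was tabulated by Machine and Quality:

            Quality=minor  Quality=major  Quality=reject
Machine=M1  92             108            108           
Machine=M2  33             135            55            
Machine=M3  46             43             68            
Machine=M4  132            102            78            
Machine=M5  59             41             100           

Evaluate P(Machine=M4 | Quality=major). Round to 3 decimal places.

Total with Quality=major: 108 + 135 + 43 + 102 + 41 = 429.
P(Machine=M4 | Quality=major) = 102/429 = 0.238.

0.238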